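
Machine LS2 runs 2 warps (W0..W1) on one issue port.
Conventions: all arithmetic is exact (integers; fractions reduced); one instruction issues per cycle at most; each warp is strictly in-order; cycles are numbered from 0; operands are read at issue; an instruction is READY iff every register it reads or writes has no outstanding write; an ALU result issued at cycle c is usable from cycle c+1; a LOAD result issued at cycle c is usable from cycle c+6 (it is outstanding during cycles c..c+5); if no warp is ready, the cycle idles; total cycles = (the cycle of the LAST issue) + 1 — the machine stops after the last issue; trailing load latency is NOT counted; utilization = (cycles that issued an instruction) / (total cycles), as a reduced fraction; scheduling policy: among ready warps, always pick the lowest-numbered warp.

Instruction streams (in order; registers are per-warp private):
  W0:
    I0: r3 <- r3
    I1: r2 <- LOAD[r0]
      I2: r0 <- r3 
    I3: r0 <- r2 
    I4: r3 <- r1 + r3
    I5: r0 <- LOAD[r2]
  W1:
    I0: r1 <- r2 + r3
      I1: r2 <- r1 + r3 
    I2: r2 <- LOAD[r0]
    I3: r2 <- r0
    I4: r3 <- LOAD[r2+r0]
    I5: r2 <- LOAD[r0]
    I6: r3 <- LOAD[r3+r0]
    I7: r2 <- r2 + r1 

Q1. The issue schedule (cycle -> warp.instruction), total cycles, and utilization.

cycle 0: W0.I0
cycle 1: W0.I1
cycle 2: W0.I2
cycle 3: W1.I0
cycle 4: W1.I1
cycle 5: W1.I2
cycle 6: idle
cycle 7: W0.I3
cycle 8: W0.I4
cycle 9: W0.I5
cycle 10: idle
cycle 11: W1.I3
cycle 12: W1.I4
cycle 13: W1.I5
cycle 14: idle
cycle 15: idle
cycle 16: idle
cycle 17: idle
cycle 18: W1.I6
cycle 19: W1.I7

Answer: 20 cycles, utilization 7/10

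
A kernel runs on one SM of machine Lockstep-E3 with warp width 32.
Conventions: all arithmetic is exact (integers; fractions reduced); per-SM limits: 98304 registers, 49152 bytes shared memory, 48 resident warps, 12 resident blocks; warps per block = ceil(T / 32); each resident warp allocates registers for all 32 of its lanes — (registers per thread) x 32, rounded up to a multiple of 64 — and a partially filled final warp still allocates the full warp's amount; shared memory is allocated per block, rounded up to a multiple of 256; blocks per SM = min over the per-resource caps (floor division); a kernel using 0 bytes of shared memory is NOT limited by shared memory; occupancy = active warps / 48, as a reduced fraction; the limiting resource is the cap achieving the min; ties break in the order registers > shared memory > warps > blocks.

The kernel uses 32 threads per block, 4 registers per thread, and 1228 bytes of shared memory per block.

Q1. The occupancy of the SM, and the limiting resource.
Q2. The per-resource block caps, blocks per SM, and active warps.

Answer: occupancy 1/4, limited by blocks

registers: 768 blocks
shared memory: 38 blocks
warps: 48 blocks
blocks: 12 blocks

Answer: 12 blocks, 12 active warps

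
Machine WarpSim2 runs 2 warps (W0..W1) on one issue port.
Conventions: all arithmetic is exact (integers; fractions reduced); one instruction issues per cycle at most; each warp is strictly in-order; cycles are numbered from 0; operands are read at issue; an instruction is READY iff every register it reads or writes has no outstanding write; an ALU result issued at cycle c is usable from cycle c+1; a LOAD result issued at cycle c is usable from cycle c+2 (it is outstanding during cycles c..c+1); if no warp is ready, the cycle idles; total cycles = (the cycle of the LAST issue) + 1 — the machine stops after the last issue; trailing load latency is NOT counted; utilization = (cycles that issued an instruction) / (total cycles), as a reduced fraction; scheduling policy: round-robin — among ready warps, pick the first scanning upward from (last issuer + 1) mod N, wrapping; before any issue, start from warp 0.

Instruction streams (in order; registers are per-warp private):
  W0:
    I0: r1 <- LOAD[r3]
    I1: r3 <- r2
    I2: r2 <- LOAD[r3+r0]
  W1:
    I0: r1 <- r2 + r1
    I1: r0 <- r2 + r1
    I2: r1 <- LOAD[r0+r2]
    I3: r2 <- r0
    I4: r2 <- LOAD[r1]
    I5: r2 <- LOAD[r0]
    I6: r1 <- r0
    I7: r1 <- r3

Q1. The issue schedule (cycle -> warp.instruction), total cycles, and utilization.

cycle 0: W0.I0
cycle 1: W1.I0
cycle 2: W0.I1
cycle 3: W1.I1
cycle 4: W0.I2
cycle 5: W1.I2
cycle 6: W1.I3
cycle 7: W1.I4
cycle 8: idle
cycle 9: W1.I5
cycle 10: W1.I6
cycle 11: W1.I7

Answer: 12 cycles, utilization 11/12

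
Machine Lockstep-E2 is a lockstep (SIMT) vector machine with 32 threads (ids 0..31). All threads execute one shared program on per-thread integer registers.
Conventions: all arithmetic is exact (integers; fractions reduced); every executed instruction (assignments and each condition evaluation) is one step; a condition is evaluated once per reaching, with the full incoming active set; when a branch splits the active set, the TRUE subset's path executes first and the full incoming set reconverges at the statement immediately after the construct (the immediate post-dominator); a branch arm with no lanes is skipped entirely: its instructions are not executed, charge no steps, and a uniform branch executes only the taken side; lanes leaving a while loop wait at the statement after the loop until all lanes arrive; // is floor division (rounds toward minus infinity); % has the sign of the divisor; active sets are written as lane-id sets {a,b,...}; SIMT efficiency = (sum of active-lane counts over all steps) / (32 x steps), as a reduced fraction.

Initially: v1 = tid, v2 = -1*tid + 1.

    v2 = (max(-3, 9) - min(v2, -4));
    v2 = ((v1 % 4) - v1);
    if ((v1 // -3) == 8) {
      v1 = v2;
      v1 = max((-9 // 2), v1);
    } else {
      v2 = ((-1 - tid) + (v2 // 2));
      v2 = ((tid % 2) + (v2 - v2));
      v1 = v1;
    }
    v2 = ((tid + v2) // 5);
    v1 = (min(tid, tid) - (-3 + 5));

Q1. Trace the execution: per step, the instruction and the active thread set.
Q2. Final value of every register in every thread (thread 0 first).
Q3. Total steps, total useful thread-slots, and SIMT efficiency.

step 0: v2 <- (max(-3, 9) - min(v2, -4)) {0,1,2,3,4,5,6,7,8,9,10,11,12,13,14,15,16,17,18,19,20,21,22,23,24,25,26,27,28,29,30,31}
step 1: v2 <- ((v1 % 4) - v1)        {0,1,2,3,4,5,6,7,8,9,10,11,12,13,14,15,16,17,18,19,20,21,22,23,24,25,26,27,28,29,30,31}
step 2: eval ((v1 // -3) == 8)       {0,1,2,3,4,5,6,7,8,9,10,11,12,13,14,15,16,17,18,19,20,21,22,23,24,25,26,27,28,29,30,31}
step 3: v2 <- ((-1 - tid) + (v2 // 2)) {0,1,2,3,4,5,6,7,8,9,10,11,12,13,14,15,16,17,18,19,20,21,22,23,24,25,26,27,28,29,30,31}
step 4: v2 <- ((tid % 2) + (v2 - v2)) {0,1,2,3,4,5,6,7,8,9,10,11,12,13,14,15,16,17,18,19,20,21,22,23,24,25,26,27,28,29,30,31}
step 5: v1 <- v1                     {0,1,2,3,4,5,6,7,8,9,10,11,12,13,14,15,16,17,18,19,20,21,22,23,24,25,26,27,28,29,30,31}
step 6: v2 <- ((tid + v2) // 5)      {0,1,2,3,4,5,6,7,8,9,10,11,12,13,14,15,16,17,18,19,20,21,22,23,24,25,26,27,28,29,30,31}
step 7: v1 <- (min(tid, tid) - (-3 + 5)) {0,1,2,3,4,5,6,7,8,9,10,11,12,13,14,15,16,17,18,19,20,21,22,23,24,25,26,27,28,29,30,31}

Answer: 8 steps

v1: -2,-1,0,1,2,3,4,5,6,7,8,9,10,11,12,13,14,15,16,17,18,19,20,21,22,23,24,25,26,27,28,29
v2: 0,0,0,0,0,1,1,1,1,2,2,2,2,2,2,3,3,3,3,4,4,4,4,4,4,5,5,5,5,6,6,6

steps = 8; useful = 256; efficiency = 256/256 = 1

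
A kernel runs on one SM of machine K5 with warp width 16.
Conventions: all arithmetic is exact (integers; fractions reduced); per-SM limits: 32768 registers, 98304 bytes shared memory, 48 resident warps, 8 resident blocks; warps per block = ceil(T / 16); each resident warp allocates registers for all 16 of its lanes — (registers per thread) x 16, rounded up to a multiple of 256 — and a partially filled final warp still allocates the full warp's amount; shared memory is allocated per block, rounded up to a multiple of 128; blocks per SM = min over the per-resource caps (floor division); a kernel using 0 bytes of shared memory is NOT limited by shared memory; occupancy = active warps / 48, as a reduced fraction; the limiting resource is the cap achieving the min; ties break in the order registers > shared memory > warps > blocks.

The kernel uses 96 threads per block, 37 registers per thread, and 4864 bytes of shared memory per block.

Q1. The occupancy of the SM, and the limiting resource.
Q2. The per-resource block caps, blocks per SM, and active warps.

Answer: occupancy 7/8, limited by registers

registers: 7 blocks
shared memory: 20 blocks
warps: 8 blocks
blocks: 8 blocks

Answer: 7 blocks, 42 active warps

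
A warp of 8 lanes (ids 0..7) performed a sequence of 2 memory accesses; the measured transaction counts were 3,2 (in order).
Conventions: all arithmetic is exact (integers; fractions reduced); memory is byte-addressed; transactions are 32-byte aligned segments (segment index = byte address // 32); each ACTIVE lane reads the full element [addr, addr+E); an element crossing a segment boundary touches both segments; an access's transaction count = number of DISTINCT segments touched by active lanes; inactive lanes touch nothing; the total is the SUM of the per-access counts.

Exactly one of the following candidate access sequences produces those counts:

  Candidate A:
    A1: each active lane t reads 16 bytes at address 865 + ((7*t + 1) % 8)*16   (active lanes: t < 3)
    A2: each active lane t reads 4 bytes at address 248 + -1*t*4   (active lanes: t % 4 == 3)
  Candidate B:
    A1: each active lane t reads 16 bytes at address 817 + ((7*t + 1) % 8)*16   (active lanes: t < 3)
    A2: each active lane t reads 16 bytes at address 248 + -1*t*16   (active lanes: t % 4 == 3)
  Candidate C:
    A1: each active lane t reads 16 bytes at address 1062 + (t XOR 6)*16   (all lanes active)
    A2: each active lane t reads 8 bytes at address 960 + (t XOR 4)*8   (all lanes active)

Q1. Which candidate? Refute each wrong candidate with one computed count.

A: A1 gives 4 transactions, not 3
C: A1 gives 5 transactions, not 3
B: all counts match (3,2)

Answer: B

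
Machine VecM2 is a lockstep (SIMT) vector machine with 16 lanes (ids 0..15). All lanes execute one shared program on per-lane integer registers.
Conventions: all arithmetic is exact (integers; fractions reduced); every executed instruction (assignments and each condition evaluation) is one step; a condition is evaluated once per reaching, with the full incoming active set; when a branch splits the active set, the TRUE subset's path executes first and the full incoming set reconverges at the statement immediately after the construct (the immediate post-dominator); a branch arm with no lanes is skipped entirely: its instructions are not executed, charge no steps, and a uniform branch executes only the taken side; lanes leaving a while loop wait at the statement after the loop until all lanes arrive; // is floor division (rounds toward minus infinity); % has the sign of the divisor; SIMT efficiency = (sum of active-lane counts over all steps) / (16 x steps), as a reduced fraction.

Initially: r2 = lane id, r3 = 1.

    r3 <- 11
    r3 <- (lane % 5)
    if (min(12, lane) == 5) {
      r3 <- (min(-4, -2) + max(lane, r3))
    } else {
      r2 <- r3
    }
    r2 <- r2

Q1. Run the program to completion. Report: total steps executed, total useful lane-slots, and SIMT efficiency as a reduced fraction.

Answer: 6 steps, 80 useful, 5/6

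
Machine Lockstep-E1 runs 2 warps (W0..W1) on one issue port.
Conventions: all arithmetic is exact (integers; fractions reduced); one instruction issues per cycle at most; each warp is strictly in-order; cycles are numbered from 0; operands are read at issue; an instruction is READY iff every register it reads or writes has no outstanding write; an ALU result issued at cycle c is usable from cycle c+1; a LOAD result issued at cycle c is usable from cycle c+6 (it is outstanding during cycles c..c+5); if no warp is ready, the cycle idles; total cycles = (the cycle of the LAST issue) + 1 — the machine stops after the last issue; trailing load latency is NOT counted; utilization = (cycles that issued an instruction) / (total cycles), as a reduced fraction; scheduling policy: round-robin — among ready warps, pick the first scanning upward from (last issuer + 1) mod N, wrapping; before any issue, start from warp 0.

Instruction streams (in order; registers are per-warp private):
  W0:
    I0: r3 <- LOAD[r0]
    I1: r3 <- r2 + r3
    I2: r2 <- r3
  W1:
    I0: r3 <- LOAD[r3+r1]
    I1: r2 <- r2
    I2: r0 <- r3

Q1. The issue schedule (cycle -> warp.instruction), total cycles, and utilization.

cycle 0: W0.I0
cycle 1: W1.I0
cycle 2: W1.I1
cycle 3: idle
cycle 4: idle
cycle 5: idle
cycle 6: W0.I1
cycle 7: W1.I2
cycle 8: W0.I2

Answer: 9 cycles, utilization 2/3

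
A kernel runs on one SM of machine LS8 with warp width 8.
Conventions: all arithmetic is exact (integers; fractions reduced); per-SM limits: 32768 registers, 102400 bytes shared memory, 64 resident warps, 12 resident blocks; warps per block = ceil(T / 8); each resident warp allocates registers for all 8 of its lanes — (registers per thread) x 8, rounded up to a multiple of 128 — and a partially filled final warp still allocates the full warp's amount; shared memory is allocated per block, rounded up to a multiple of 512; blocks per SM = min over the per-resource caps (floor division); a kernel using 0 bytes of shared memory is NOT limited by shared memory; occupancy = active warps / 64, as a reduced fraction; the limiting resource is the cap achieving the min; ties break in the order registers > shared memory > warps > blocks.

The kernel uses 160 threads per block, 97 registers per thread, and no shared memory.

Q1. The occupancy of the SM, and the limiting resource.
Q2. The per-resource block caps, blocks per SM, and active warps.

Answer: occupancy 5/16, limited by registers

registers: 1 block
shared memory: no limit (kernel uses none)
warps: 3 blocks
blocks: 12 blocks

Answer: 1 block, 20 active warps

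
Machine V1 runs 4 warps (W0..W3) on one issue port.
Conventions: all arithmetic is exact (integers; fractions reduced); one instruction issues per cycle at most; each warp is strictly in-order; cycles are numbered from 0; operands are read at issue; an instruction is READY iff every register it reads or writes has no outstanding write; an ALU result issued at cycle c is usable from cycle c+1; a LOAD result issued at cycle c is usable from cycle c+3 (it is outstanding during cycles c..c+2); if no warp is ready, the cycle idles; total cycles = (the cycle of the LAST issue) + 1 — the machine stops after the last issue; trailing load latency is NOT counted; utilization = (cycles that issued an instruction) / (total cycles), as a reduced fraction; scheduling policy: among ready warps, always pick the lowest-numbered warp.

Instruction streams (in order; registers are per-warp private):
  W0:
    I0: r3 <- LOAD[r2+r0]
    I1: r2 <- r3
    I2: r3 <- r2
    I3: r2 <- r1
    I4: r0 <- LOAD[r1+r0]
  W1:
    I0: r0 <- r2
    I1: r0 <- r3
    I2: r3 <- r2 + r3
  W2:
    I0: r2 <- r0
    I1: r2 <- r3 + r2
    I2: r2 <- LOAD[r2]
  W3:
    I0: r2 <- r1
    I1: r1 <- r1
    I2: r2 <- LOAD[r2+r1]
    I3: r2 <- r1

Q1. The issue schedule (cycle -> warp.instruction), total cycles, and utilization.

cycle 0: W0.I0
cycle 1: W1.I0
cycle 2: W1.I1
cycle 3: W0.I1
cycle 4: W0.I2
cycle 5: W0.I3
cycle 6: W0.I4
cycle 7: W1.I2
cycle 8: W2.I0
cycle 9: W2.I1
cycle 10: W2.I2
cycle 11: W3.I0
cycle 12: W3.I1
cycle 13: W3.I2
cycle 14: idle
cycle 15: idle
cycle 16: W3.I3

Answer: 17 cycles, utilization 15/17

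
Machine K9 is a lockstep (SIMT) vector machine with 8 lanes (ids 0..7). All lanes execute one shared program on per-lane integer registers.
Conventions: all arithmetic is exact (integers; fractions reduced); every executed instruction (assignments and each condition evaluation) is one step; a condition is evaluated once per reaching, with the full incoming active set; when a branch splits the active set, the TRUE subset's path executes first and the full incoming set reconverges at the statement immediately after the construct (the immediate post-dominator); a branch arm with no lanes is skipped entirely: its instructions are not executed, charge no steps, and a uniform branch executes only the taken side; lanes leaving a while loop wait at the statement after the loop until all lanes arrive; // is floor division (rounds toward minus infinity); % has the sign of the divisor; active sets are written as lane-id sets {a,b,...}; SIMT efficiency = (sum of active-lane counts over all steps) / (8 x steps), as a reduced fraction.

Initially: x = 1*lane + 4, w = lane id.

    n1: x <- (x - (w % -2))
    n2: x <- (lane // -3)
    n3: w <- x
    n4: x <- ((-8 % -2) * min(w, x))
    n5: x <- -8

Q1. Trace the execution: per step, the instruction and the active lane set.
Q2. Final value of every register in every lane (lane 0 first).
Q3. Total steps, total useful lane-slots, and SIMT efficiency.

step 0: x <- (x - (w % -2))          {0,1,2,3,4,5,6,7}
step 1: x <- (lane // -3)            {0,1,2,3,4,5,6,7}
step 2: w <- x                       {0,1,2,3,4,5,6,7}
step 3: x <- ((-8 % -2) * min(w, x)) {0,1,2,3,4,5,6,7}
step 4: x <- -8                      {0,1,2,3,4,5,6,7}

Answer: 5 steps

x: -8,-8,-8,-8,-8,-8,-8,-8
w: 0,-1,-1,-1,-2,-2,-2,-3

steps = 5; useful = 40; efficiency = 40/40 = 1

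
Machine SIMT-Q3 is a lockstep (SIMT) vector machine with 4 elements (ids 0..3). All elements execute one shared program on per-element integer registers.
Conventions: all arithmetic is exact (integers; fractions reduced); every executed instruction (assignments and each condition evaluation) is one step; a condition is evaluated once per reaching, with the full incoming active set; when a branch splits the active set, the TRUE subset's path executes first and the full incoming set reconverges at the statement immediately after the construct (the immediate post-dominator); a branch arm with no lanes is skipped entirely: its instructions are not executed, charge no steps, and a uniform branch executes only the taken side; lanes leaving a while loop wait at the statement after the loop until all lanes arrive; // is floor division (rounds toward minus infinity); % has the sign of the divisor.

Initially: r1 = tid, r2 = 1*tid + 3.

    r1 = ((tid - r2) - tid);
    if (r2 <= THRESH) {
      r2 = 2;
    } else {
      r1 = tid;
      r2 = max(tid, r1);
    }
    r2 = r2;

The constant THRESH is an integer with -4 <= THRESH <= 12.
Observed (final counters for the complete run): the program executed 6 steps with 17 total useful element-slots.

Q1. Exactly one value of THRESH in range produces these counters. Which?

Answer: THRESH = 5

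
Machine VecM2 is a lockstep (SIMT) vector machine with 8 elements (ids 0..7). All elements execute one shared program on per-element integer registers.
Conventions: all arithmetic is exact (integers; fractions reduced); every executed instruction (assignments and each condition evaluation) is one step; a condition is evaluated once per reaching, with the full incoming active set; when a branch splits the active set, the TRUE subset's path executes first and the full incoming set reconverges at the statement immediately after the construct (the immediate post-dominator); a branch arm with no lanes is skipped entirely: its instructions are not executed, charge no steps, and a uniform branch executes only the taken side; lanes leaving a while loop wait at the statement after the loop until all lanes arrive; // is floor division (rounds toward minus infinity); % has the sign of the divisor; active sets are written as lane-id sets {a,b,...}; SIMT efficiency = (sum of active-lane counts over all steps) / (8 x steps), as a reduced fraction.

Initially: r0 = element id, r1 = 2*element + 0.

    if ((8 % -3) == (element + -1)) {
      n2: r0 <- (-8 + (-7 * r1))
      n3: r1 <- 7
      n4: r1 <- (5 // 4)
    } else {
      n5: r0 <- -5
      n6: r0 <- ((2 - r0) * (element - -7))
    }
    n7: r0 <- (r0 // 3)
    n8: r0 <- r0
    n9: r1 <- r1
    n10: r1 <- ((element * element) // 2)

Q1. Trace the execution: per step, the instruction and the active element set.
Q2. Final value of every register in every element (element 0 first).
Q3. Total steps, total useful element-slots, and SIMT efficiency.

step 0: eval ((8 % -3) == (element + -1)) {0,1,2,3,4,5,6,7}
step 1: r0 <- (-8 + (-7 * r1))       {0}
step 2: r1 <- 7                      {0}
step 3: r1 <- (5 // 4)               {0}
step 4: r0 <- -5                     {1,2,3,4,5,6,7}
step 5: r0 <- ((2 - r0) * (element - -7)) {1,2,3,4,5,6,7}
step 6: r0 <- (r0 // 3)              {0,1,2,3,4,5,6,7}
step 7: r0 <- r0                     {0,1,2,3,4,5,6,7}
step 8: r1 <- r1                     {0,1,2,3,4,5,6,7}
step 9: r1 <- ((element * element) // 2) {0,1,2,3,4,5,6,7}

Answer: 10 steps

r0: -3,18,21,23,25,28,30,32
r1: 0,0,2,4,8,12,18,24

steps = 10; useful = 57; efficiency = 57/80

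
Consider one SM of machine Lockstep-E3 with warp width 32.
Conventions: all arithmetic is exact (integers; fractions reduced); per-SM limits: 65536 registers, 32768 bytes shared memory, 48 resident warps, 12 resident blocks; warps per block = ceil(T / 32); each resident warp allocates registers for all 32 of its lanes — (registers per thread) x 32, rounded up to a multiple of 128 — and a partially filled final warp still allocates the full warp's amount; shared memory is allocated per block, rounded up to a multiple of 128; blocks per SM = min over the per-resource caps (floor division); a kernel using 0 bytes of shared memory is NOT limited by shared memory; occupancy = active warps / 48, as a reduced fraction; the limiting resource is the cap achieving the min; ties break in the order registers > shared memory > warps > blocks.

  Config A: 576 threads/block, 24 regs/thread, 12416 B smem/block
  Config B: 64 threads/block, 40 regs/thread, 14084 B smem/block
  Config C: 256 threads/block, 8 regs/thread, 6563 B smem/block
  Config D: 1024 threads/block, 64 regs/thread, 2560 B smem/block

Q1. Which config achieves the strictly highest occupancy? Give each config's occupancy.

occupancies: A 3/4, B 1/12, C 2/3, D 2/3

Answer: A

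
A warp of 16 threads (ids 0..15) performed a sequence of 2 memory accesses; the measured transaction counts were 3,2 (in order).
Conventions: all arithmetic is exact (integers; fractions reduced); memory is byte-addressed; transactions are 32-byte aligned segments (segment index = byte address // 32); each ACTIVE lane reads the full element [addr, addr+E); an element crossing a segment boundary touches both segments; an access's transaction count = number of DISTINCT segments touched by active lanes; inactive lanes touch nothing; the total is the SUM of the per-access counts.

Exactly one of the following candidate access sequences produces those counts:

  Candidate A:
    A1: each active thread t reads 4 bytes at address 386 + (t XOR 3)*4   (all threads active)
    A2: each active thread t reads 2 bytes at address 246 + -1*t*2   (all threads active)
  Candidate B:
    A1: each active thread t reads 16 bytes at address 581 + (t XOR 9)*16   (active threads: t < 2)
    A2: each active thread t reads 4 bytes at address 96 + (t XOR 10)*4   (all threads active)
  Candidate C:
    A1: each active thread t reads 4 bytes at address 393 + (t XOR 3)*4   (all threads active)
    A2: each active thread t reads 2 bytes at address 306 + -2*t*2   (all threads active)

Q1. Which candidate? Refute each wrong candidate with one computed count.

B: A1 gives 2 transactions, not 3
C: A2 gives 3 transactions, not 2
A: all counts match (3,2)

Answer: A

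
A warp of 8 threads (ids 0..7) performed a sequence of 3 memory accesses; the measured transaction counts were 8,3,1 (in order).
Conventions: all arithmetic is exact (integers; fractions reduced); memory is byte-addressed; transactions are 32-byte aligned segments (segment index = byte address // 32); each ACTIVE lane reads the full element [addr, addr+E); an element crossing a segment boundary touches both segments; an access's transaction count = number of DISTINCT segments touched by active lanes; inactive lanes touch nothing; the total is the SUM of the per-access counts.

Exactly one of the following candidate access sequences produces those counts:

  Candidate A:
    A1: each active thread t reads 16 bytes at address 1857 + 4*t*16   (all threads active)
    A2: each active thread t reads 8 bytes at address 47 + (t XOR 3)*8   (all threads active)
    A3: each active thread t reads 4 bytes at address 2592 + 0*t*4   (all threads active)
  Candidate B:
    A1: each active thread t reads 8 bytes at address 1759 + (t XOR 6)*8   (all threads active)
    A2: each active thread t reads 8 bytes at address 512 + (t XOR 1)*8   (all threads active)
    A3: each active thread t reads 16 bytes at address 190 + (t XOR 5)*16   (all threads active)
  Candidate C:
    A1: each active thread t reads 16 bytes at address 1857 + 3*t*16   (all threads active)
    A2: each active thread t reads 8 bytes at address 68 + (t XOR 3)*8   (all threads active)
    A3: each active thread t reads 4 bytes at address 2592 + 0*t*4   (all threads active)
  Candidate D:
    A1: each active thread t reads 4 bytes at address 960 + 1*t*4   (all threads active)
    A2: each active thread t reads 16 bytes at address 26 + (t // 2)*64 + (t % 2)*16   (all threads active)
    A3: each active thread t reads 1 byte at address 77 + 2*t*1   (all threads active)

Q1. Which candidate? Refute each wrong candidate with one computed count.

B: A1 gives 3 transactions, not 8
C: A1 gives 12 transactions, not 8
D: A1 gives 1 transaction, not 8
A: all counts match (8,3,1)

Answer: A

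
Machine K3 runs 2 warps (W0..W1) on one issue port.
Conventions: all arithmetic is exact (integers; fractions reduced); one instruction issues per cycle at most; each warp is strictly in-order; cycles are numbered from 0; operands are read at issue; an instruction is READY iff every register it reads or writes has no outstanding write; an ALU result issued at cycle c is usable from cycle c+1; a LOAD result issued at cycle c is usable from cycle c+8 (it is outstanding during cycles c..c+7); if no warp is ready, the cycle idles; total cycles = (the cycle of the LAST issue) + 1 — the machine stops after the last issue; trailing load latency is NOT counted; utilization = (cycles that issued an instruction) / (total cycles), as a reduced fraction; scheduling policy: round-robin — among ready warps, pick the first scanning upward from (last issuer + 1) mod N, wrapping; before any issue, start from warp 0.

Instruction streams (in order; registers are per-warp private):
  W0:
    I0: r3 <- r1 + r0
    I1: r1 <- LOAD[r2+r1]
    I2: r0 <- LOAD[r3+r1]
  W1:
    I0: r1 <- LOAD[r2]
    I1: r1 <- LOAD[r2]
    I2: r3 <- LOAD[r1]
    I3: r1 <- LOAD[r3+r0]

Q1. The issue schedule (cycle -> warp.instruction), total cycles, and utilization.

cycle 0: W0.I0
cycle 1: W1.I0
cycle 2: W0.I1
cycle 3: idle
cycle 4: idle
cycle 5: idle
cycle 6: idle
cycle 7: idle
cycle 8: idle
cycle 9: W1.I1
cycle 10: W0.I2
cycle 11: idle
cycle 12: idle
cycle 13: idle
cycle 14: idle
cycle 15: idle
cycle 16: idle
cycle 17: W1.I2
cycle 18: idle
cycle 19: idle
cycle 20: idle
cycle 21: idle
cycle 22: idle
cycle 23: idle
cycle 24: idle
cycle 25: W1.I3

Answer: 26 cycles, utilization 7/26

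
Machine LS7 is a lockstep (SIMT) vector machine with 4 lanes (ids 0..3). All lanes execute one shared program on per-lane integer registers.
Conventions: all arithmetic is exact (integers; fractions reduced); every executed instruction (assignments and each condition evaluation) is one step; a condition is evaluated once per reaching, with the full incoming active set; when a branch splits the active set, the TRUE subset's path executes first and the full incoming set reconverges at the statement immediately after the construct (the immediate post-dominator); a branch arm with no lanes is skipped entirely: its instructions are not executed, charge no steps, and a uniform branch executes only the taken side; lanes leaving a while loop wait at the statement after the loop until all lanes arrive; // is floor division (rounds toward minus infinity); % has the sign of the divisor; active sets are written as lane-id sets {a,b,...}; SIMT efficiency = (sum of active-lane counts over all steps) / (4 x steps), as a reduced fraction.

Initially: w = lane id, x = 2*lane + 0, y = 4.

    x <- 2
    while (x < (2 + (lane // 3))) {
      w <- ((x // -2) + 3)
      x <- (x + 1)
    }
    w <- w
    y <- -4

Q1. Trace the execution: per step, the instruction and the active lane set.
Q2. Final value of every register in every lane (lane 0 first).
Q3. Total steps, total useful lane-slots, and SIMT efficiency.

step 0: x <- 2                       {0,1,2,3}
step 1: eval (x < (2 + (lane // 3))) {0,1,2,3}
step 2: w <- ((x // -2) + 3)         {3}
step 3: x <- (x + 1)                 {3}
step 4: eval (x < (2 + (lane // 3))) {3}
step 5: w <- w                       {0,1,2,3}
step 6: y <- -4                      {0,1,2,3}

Answer: 7 steps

w: 0,1,2,2
x: 2,2,2,3
y: -4,-4,-4,-4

steps = 7; useful = 19; efficiency = 19/28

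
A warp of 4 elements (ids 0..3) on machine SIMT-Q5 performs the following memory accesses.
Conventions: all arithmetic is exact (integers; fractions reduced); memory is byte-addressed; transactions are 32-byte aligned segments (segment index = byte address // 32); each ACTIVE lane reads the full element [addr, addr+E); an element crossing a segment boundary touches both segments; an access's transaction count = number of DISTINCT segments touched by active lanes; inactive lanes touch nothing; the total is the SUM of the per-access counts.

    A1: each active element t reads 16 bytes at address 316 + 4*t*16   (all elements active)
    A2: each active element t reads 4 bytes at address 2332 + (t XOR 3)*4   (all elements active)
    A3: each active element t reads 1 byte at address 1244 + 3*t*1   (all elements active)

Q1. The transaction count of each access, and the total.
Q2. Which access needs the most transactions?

A1: 8 transactions
A2: 2 transactions
A3: 2 transactions

Answer: 8,2,2; total 12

Answer: A1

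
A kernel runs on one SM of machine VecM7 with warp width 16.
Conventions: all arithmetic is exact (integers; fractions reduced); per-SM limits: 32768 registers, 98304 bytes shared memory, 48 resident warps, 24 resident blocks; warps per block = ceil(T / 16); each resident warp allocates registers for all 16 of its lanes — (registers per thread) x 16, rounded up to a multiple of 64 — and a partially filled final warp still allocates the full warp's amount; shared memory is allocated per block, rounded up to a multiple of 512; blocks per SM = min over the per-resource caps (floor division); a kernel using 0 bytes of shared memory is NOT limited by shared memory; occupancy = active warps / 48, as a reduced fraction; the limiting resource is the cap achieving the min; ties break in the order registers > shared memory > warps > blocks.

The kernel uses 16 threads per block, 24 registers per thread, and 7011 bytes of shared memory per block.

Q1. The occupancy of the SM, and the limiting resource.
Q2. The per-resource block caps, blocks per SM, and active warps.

Answer: occupancy 13/48, limited by shared memory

registers: 85 blocks
shared memory: 13 blocks
warps: 48 blocks
blocks: 24 blocks

Answer: 13 blocks, 13 active warps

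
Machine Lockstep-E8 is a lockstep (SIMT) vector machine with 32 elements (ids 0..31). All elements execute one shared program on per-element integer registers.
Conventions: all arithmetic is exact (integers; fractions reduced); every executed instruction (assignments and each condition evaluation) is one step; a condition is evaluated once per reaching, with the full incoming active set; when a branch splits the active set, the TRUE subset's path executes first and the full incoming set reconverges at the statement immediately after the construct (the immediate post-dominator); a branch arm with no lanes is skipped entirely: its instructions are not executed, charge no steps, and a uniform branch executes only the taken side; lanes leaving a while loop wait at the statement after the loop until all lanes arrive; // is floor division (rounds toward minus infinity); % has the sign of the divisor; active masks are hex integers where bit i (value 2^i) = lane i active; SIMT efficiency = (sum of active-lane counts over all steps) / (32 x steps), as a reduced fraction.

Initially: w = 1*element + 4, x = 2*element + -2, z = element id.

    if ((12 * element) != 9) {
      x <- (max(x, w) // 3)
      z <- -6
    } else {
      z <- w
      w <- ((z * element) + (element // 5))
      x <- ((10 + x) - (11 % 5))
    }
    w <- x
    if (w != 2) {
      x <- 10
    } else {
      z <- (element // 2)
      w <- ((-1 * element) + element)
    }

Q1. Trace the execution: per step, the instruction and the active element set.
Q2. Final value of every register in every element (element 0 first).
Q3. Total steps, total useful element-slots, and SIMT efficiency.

step 0: eval ((12 * element) != 9)   0xffffffff
step 1: x <- (max(x, w) // 3)        0xffffffff
step 2: z <- -6                      0xffffffff
step 3: w <- x                       0xffffffff
step 4: eval (w != 2)                0xffffffff
step 5: x <- 10                      0xffffffe3
step 6: z <- (element // 2)          0x0000001c
step 7: w <- ((-1 * element) + element) 0x0000001c

Answer: 8 steps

w: 1,1,0,0,0,3,3,4,4,5,6,6,7,8,8,9,10,10,11,12,12,13,14,14,15,16,16,17,18,18,19,20
x: 10,10,2,2,2,10,10,10,10,10,10,10,10,10,10,10,10,10,10,10,10,10,10,10,10,10,10,10,10,10,10,10
z: -6,-6,1,1,2,-6,-6,-6,-6,-6,-6,-6,-6,-6,-6,-6,-6,-6,-6,-6,-6,-6,-6,-6,-6,-6,-6,-6,-6,-6,-6,-6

steps = 8; useful = 195; efficiency = 195/256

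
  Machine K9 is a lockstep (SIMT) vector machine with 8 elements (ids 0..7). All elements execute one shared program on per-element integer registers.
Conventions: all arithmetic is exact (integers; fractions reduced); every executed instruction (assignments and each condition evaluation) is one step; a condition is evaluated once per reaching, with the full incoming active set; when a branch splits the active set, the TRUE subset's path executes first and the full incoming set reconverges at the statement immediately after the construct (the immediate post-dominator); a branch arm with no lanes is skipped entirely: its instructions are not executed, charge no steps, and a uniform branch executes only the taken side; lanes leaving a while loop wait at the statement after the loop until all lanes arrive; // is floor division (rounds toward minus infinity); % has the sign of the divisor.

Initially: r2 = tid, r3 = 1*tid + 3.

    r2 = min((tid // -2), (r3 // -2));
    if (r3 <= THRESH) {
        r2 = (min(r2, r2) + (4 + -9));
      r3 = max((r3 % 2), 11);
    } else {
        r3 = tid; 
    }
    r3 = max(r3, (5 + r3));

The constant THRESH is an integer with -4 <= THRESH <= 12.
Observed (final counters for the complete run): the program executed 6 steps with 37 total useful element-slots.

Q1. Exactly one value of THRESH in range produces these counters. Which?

Answer: THRESH = 7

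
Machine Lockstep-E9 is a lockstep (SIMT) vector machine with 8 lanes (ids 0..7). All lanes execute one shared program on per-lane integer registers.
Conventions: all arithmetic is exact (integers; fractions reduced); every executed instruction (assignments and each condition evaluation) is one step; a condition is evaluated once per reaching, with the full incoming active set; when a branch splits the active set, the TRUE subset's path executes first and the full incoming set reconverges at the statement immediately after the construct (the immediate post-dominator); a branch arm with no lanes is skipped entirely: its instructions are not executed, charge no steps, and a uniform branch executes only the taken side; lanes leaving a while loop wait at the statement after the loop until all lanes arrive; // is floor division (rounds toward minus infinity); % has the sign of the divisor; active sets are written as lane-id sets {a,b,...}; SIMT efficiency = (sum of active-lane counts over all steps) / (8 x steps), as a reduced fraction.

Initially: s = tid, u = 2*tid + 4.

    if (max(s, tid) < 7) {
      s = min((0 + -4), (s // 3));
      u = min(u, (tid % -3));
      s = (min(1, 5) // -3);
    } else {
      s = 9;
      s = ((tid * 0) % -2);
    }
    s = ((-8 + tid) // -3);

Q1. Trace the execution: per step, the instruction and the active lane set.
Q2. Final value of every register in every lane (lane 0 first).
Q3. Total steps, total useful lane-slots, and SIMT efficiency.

step 0: eval (max(s, tid) < 7)       {0,1,2,3,4,5,6,7}
step 1: s <- min((0 + -4), (s // 3)) {0,1,2,3,4,5,6}
step 2: u <- min(u, (tid % -3))      {0,1,2,3,4,5,6}
step 3: s <- (min(1, 5) // -3)       {0,1,2,3,4,5,6}
step 4: s <- 9                       {7}
step 5: s <- ((tid * 0) % -2)        {7}
step 6: s <- ((-8 + tid) // -3)      {0,1,2,3,4,5,6,7}

Answer: 7 steps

s: 2,2,2,1,1,1,0,0
u: 0,-2,-1,0,-2,-1,0,18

steps = 7; useful = 39; efficiency = 39/56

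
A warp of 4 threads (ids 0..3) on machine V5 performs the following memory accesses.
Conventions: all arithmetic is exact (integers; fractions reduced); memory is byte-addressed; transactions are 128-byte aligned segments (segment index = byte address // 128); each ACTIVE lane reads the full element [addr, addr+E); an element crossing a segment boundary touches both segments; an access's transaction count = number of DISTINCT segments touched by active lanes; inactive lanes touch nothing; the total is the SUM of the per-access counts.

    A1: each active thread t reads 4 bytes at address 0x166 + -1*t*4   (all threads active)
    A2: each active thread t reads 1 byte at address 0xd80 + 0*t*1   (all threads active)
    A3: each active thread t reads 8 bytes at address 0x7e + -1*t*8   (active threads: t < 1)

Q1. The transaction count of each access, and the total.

A1: 1 transaction
A2: 1 transaction
A3: 2 transactions

Answer: 1,1,2; total 4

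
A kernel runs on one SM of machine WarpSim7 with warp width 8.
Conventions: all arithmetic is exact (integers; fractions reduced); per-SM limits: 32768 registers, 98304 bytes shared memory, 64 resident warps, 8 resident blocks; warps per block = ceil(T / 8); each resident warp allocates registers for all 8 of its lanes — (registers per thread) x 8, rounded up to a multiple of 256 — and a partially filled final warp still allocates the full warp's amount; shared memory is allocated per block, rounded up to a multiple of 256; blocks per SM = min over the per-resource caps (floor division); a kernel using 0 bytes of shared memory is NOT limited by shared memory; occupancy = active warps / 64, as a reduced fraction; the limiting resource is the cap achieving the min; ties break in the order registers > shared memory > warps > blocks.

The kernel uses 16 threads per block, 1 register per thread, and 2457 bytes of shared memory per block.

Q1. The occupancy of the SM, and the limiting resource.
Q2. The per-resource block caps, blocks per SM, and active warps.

Answer: occupancy 1/4, limited by blocks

registers: 64 blocks
shared memory: 38 blocks
warps: 32 blocks
blocks: 8 blocks

Answer: 8 blocks, 16 active warps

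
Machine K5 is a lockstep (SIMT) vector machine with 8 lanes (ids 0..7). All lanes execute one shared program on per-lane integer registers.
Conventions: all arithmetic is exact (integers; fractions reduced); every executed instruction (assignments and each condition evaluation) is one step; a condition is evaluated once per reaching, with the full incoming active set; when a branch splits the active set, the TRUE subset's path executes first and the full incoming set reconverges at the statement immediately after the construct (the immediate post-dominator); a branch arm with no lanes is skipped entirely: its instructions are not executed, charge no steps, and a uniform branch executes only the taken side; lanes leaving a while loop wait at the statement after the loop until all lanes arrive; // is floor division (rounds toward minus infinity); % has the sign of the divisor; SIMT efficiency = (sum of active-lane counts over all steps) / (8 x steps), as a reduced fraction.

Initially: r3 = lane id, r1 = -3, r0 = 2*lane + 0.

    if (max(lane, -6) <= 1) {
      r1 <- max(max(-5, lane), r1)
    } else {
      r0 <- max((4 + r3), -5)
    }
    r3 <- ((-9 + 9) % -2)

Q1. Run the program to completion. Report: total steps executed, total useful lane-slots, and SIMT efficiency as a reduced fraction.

Answer: 4 steps, 24 useful, 3/4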